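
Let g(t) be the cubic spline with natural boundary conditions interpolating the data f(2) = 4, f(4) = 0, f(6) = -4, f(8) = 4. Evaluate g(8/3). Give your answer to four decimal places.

2.9037

With M_i denoting the second derivative at x_i, h_i = 2, 2, 2, and Δ_i = (y_(i+1) − y_i)/h_i = -2, -2, 4:
  2·M_0 + 8·M_1 + 2·M_2 = 6(Δ_1 - Δ_0) = 0
  2·M_1 + 8·M_2 + 2·M_3 = 6(Δ_2 - Δ_1) = 36
Natural end conditions: M_0 = M_3 = 0.
Solving the tridiagonal system: M_0 = 0, M_1 = -6/5, M_2 = 24/5, M_3 = 0.
On [2, 4], g(t) = 4 - 8/5·(t - 2) + 0·(t - 2)² - 1/10·(t - 2)³.
With (t - 2) = 2/3: g(8/3) = 392/135.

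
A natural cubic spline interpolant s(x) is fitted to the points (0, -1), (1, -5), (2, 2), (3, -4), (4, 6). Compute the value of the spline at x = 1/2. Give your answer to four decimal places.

-4.5603

Put m_i = s'' at the i-th knot. Here h = (1, 1, 1, 1) and Δ = (-4, 7, -6, 10), so the interior equations h_(i-1)·m_(i-1) + 2(h_(i-1)+h_i)·m_i + h_i·m_(i+1) = 6(Δ_i − Δ_(i-1)) read
  1·m_0 + 4·m_1 + 1·m_2 = 6(Δ_1 - Δ_0) = 66
  1·m_1 + 4·m_2 + 1·m_3 = 6(Δ_2 - Δ_1) = -78
  1·m_2 + 4·m_3 + 1·m_4 = 6(Δ_3 - Δ_2) = 96
Natural end conditions: m_0 = m_4 = 0.
Solving: m_0 = 0, m_1 = 699/28, m_2 = -237/7, m_3 = 909/28, m_4 = 0.
On [0, 1], s(x) = -1 - 457/56·x + 0·x² + 233/56·x³.
With x = 1/2: s(1/2) = -2043/448.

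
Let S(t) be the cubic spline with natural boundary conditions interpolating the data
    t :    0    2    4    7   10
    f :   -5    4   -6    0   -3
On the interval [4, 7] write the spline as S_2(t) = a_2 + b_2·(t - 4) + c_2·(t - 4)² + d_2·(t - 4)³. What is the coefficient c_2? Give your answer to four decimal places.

Write M_i for S''(x_i). With h_i = 2, 2, 3, 3 and divided differences Δ_i = 9/2, -5, 2, -1, the continuity of S' gives the tridiagonal system
  2·M_0 + 8·M_1 + 2·M_2 = 6(Δ_1 - Δ_0) = -57
  2·M_1 + 10·M_2 + 3·M_3 = 6(Δ_2 - Δ_1) = 42
  3·M_2 + 12·M_3 + 3·M_4 = 6(Δ_3 - Δ_2) = -18
Natural end conditions: M_0 = M_4 = 0.
Solving: M_0 = 0, M_1 = -2481/280, M_2 = 243/35, M_3 = -453/140, M_4 = 0.
On [4, 7], with S_2(t) = a_2 + b_2·(t - 4) + c_2·(t - 4)² + d_2·(t - 4)³: c_2 = M_2/2 = 243/70, d_2 = (M_3 - M_2)/(6h_2) = -95/168, b_2 = Δ_2 - h_2(2M_2 + M_3)/6 = -133/40.

3.4714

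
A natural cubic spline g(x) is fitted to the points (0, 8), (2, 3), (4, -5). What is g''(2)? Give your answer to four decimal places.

-1.1250

Put M_i = g'' at the i-th knot. Here h = (2, 2) and Δ = (-5/2, -4), so the interior equations h_(i-1)·M_(i-1) + 2(h_(i-1)+h_i)·M_i + h_i·M_(i+1) = 6(Δ_i − Δ_(i-1)) read
  2·M_0 + 8·M_1 + 2·M_2 = 6(Δ_1 - Δ_0) = -9
Natural end conditions: M_0 = M_2 = 0.
Hence M_0 = 0, M_1 = -9/8, M_2 = 0.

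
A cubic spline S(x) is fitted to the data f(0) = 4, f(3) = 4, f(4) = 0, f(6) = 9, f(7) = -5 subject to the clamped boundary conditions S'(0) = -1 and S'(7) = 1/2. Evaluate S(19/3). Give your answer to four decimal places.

3.5185

Put σ_i = S'' at the i-th knot. Here h = (3, 1, 2, 1) and Δ = (0, -4, 9/2, -14), so the interior equations h_(i-1)·σ_(i-1) + 2(h_(i-1)+h_i)·σ_i + h_i·σ_(i+1) = 6(Δ_i − Δ_(i-1)) read
  3·σ_0 + 8·σ_1 + 1·σ_2 = 6(Δ_1 - Δ_0) = -24
  1·σ_1 + 6·σ_2 + 2·σ_3 = 6(Δ_2 - Δ_1) = 51
  2·σ_2 + 6·σ_3 + 1·σ_4 = 6(Δ_3 - Δ_2) = -111
Clamped end conditions give two more equations: 2h_0·σ_0 + h_0·σ_1 = 6(Δ_0 - S'(0)) = 6 and h_3·σ_3 + 2h_3·σ_4 = 6(S'(7) - Δ_3) = 87.
Solving: σ_0 = 19/4, σ_1 = -15/2, σ_2 = 87/4, σ_3 = -36, σ_4 = 123/2.
On [6, 7], S(x) = 9 - 49/4·(x - 6) - 18·(x - 6)² + 65/4·(x - 6)³.
With (x - 6) = 1/3: S(19/3) = 95/27.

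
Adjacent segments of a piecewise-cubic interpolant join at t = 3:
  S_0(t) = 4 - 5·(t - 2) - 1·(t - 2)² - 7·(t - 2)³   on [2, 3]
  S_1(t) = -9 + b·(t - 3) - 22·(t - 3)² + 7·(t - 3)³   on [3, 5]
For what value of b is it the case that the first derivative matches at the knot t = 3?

S_0'(t) = -5 - 2·(t - 2) - 21·(t - 2)², so S_0'(3) = -28. On the right, S_1'(3) = b, so b = -28.

-28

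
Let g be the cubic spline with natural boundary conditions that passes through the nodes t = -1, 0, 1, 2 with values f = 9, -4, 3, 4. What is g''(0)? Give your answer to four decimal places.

With M_i denoting the second derivative at x_i, h_i = 1, 1, 1, and Δ_i = (y_(i+1) − y_i)/h_i = -13, 7, 1:
  1·M_0 + 4·M_1 + 1·M_2 = 6(Δ_1 - Δ_0) = 120
  1·M_1 + 4·M_2 + 1·M_3 = 6(Δ_2 - Δ_1) = -36
Natural end conditions: M_0 = M_3 = 0.
Solving: M_0 = 0, M_1 = 172/5, M_2 = -88/5, M_3 = 0.

34.4000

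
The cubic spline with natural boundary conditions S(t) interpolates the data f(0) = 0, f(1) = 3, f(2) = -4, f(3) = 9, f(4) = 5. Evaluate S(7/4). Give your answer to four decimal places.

-3.7241

Let σ_i = S''(x_i). Step sizes h_i = 1, 1, 1, 1; slopes of the chords Δ_i = (y_(i+1) - y_i)/h_i = 3, -7, 13, -4.
  1·σ_0 + 4·σ_1 + 1·σ_2 = 6(Δ_1 - Δ_0) = -60
  1·σ_1 + 4·σ_2 + 1·σ_3 = 6(Δ_2 - Δ_1) = 120
  1·σ_2 + 4·σ_3 + 1·σ_4 = 6(Δ_3 - Δ_2) = -102
Natural end conditions: σ_0 = σ_4 = 0.
Forward elimination and back-substitution give σ_0 = 0, σ_1 = -741/28, σ_2 = 321/7, σ_3 = -1035/28, σ_4 = 0.
On [1, 2], S(t) = 3 - 163/28·(t - 1) - 741/56·(t - 1)² + 675/56·(t - 1)³.
With (t - 1) = 3/4: S(7/4) = -13347/3584.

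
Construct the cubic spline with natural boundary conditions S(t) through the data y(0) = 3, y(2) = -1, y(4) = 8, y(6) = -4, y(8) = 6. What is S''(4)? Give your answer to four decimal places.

-12.7500

With σ_i denoting the second derivative at x_i, h_i = 2, 2, 2, 2, and Δ_i = (y_(i+1) − y_i)/h_i = -2, 9/2, -6, 5:
  2·σ_0 + 8·σ_1 + 2·σ_2 = 6(Δ_1 - Δ_0) = 39
  2·σ_1 + 8·σ_2 + 2·σ_3 = 6(Δ_2 - Δ_1) = -63
  2·σ_2 + 8·σ_3 + 2·σ_4 = 6(Δ_3 - Δ_2) = 66
Natural end conditions: σ_0 = σ_4 = 0.
Forward elimination and back-substitution give σ_0 = 0, σ_1 = 129/16, σ_2 = -51/4, σ_3 = 183/16, σ_4 = 0.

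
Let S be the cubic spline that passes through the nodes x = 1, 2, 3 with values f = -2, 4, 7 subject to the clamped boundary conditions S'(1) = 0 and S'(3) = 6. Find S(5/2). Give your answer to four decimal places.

5.4063

Write M_i for S''(x_i). With h_i = 1, 1 and divided differences Δ_i = 6, 3, the continuity of S' gives the tridiagonal system
  1·M_0 + 4·M_1 + 1·M_2 = 6(Δ_1 - Δ_0) = -18
Clamped end conditions give two more equations: 2h_0·M_0 + h_0·M_1 = 6(Δ_0 - S'(1)) = 36 and h_1·M_1 + 2h_1·M_2 = 6(S'(3) - Δ_1) = 18.
Solving the tridiagonal system: M_0 = 51/2, M_1 = -15, M_2 = 33/2.
On [2, 3], S(x) = 4 + 21/4·(x - 2) - 15/2·(x - 2)² + 21/4·(x - 2)³.
With (x - 2) = 1/2: S(5/2) = 173/32.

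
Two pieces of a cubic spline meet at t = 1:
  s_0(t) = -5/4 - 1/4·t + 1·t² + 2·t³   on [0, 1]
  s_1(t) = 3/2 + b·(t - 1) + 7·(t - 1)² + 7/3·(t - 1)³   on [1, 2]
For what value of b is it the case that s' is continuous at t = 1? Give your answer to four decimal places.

7.7500

s_0'(t) = -1/4 + 2·t + 6·t², so s_0'(1) = 31/4. On the right, s_1'(1) = b, so b = 31/4.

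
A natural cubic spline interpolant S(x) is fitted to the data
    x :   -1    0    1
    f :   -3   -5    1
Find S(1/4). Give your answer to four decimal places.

-4.1563

Put M_i = S'' at the i-th knot. Here h = (1, 1) and Δ = (-2, 6), so the interior equations h_(i-1)·M_(i-1) + 2(h_(i-1)+h_i)·M_i + h_i·M_(i+1) = 6(Δ_i − Δ_(i-1)) read
  1·M_0 + 4·M_1 + 1·M_2 = 6(Δ_1 - Δ_0) = 48
Natural end conditions: M_0 = M_2 = 0.
Solving the tridiagonal system: M_0 = 0, M_1 = 12, M_2 = 0.
On [0, 1], S(x) = -5 + 2·x + 6·x² - 2·x³.
With x = 1/4: S(1/4) = -133/32.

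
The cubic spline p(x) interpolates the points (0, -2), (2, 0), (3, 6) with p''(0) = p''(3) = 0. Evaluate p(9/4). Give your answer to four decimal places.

1.2266

Write σ_i for p''(x_i). With h_i = 2, 1 and divided differences Δ_i = 1, 6, the continuity of p' gives the tridiagonal system
  2·σ_0 + 6·σ_1 + 1·σ_2 = 6(Δ_1 - Δ_0) = 30
Natural end conditions: σ_0 = σ_2 = 0.
Solving: σ_0 = 0, σ_1 = 5, σ_2 = 0.
On [2, 3], p(x) = 0 + 13/3·(x - 2) + 5/2·(x - 2)² - 5/6·(x - 2)³.
With (x - 2) = 1/4: p(9/4) = 157/128.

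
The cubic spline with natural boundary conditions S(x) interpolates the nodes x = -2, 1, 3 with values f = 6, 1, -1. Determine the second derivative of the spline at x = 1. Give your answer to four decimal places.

Put M_i = S'' at the i-th knot. Here h = (3, 2) and Δ = (-5/3, -1), so the interior equations h_(i-1)·M_(i-1) + 2(h_(i-1)+h_i)·M_i + h_i·M_(i+1) = 6(Δ_i − Δ_(i-1)) read
  3·M_0 + 10·M_1 + 2·M_2 = 6(Δ_1 - Δ_0) = 4
Natural end conditions: M_0 = M_2 = 0.
Solving: M_0 = 0, M_1 = 2/5, M_2 = 0.

0.4000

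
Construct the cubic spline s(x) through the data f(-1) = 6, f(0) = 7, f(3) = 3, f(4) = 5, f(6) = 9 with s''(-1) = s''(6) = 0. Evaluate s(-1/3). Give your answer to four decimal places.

Let m_i = s''(x_i). Step sizes h_i = 1, 3, 1, 2; slopes of the chords Δ_i = (y_(i+1) - y_i)/h_i = 1, -4/3, 2, 2.
  1·m_0 + 8·m_1 + 3·m_2 = 6(Δ_1 - Δ_0) = -14
  3·m_1 + 8·m_2 + 1·m_3 = 6(Δ_2 - Δ_1) = 20
  1·m_2 + 6·m_3 + 2·m_4 = 6(Δ_3 - Δ_2) = 0
Natural end conditions: m_0 = m_4 = 0.
Solving: m_0 = 0, m_1 = -509/161, m_2 = 606/161, m_3 = -101/161, m_4 = 0.
On [-1, 0], s(x) = 6 + 1475/966·(x + 1) + 0·(x + 1)² - 509/966·(x + 1)³.
With (x + 1) = 2/3: s(-1/3) = 89485/13041.

6.8618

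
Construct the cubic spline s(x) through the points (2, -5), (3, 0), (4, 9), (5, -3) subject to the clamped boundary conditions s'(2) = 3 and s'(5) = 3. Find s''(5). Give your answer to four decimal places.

72.4000

Write σ_i for s''(x_i). With h_i = 1, 1, 1 and divided differences Δ_i = 5, 9, -12, the continuity of s' gives the tridiagonal system
  1·σ_0 + 4·σ_1 + 1·σ_2 = 6(Δ_1 - Δ_0) = 24
  1·σ_1 + 4·σ_2 + 1·σ_3 = 6(Δ_2 - Δ_1) = -126
Clamped end conditions give two more equations: 2h_0·σ_0 + h_0·σ_1 = 6(Δ_0 - s'(2)) = 12 and h_2·σ_2 + 2h_2·σ_3 = 6(s'(5) - Δ_2) = 90.
Solving: σ_0 = -22/5, σ_1 = 104/5, σ_2 = -274/5, σ_3 = 362/5.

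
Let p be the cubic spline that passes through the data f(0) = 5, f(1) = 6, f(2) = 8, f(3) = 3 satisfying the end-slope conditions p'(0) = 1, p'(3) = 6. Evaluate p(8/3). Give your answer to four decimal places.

Put m_i = p'' at the i-th knot. Here h = (1, 1, 1) and Δ = (1, 2, -5), so the interior equations h_(i-1)·m_(i-1) + 2(h_(i-1)+h_i)·m_i + h_i·m_(i+1) = 6(Δ_i − Δ_(i-1)) read
  1·m_0 + 4·m_1 + 1·m_2 = 6(Δ_1 - Δ_0) = 6
  1·m_1 + 4·m_2 + 1·m_3 = 6(Δ_2 - Δ_1) = -42
Clamped end conditions give two more equations: 2h_0·m_0 + h_0·m_1 = 6(Δ_0 - p'(0)) = 0 and h_2·m_2 + 2h_2·m_3 = 6(p'(3) - Δ_2) = 66.
Solving the tridiagonal system: m_0 = -64/15, m_1 = 128/15, m_2 = -358/15, m_3 = 674/15.
On [2, 3], p(x) = 8 - 68/15·(x - 2) - 179/15·(x - 2)² + 172/15·(x - 2)³.
With (x - 2) = 2/3: p(8/3) = 1244/405.

3.0716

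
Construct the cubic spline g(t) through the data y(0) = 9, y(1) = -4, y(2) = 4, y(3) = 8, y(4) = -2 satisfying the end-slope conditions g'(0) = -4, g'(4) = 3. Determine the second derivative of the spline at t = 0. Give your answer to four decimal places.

-50.2143

Let σ_i = g''(x_i). Step sizes h_i = 1, 1, 1, 1; slopes of the chords Δ_i = (y_(i+1) - y_i)/h_i = -13, 8, 4, -10.
  1·σ_0 + 4·σ_1 + 1·σ_2 = 6(Δ_1 - Δ_0) = 126
  1·σ_1 + 4·σ_2 + 1·σ_3 = 6(Δ_2 - Δ_1) = -24
  1·σ_2 + 4·σ_3 + 1·σ_4 = 6(Δ_3 - Δ_2) = -84
Clamped end conditions give two more equations: 2h_0·σ_0 + h_0·σ_1 = 6(Δ_0 - g'(0)) = -54 and h_3·σ_3 + 2h_3·σ_4 = 6(g'(4) - Δ_3) = 78.
Hence σ_0 = -703/14, σ_1 = 325/7, σ_2 = -19/2, σ_3 = -227/7, σ_4 = 773/14.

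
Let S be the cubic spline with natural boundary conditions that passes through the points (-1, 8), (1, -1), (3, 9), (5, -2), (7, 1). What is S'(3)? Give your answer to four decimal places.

0.0625

Write m_i for S''(x_i). With h_i = 2, 2, 2, 2 and divided differences Δ_i = -9/2, 5, -11/2, 3/2, the continuity of S' gives the tridiagonal system
  2·m_0 + 8·m_1 + 2·m_2 = 6(Δ_1 - Δ_0) = 57
  2·m_1 + 8·m_2 + 2·m_3 = 6(Δ_2 - Δ_1) = -63
  2·m_2 + 8·m_3 + 2·m_4 = 6(Δ_3 - Δ_2) = 42
Natural end conditions: m_0 = m_4 = 0.
Solving the tridiagonal system: m_0 = 0, m_1 = 1149/112, m_2 = -351/28, m_3 = 939/112, m_4 = 0.
On [3, 5], S'(t) = b_2 + 2c_2·(t - 3) + 3d_2·(t - 3)² with b_2 = Δ_2 - h_2(2m_2 + m_3)/6 = 1/16, c_2 = m_2/2 = -351/56, d_2 = (m_3 - m_2)/(6h_2) = 781/448. So S'(3) = 1/16.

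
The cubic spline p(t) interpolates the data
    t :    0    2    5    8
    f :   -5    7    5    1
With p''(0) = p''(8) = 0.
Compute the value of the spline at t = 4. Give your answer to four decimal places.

Let σ_i = p''(x_i). Step sizes h_i = 2, 3, 3; slopes of the chords Δ_i = (y_(i+1) - y_i)/h_i = 6, -2/3, -4/3.
  2·σ_0 + 10·σ_1 + 3·σ_2 = 6(Δ_1 - Δ_0) = -40
  3·σ_1 + 12·σ_2 + 3·σ_3 = 6(Δ_2 - Δ_1) = -4
Natural end conditions: σ_0 = σ_3 = 0.
Hence σ_0 = 0, σ_1 = -156/37, σ_2 = 80/111, σ_3 = 0.
On [2, 5], p(t) = 7 + 118/37·(t - 2) - 78/37·(t - 2)² + 274/999·(t - 2)³.
With (t - 2) = 2: p(4) = 7133/999.

7.1401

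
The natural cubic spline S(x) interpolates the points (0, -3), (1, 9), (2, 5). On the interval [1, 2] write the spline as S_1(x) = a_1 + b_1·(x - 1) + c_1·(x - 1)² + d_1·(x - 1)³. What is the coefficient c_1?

-12

Let m_i = S''(x_i). Step sizes h_i = 1, 1; slopes of the chords Δ_i = (y_(i+1) - y_i)/h_i = 12, -4.
  1·m_0 + 4·m_1 + 1·m_2 = 6(Δ_1 - Δ_0) = -96
Natural end conditions: m_0 = m_2 = 0.
Solving the tridiagonal system: m_0 = 0, m_1 = -24, m_2 = 0.
On [1, 2], with S_1(x) = a_1 + b_1·(x - 1) + c_1·(x - 1)² + d_1·(x - 1)³: c_1 = m_1/2 = -12, d_1 = (m_2 - m_1)/(6h_1) = 4, b_1 = Δ_1 - h_1(2m_1 + m_2)/6 = 4.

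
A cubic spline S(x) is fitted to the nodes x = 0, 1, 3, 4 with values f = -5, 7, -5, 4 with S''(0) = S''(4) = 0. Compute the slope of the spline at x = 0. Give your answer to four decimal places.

16.3125

Let M_i = S''(x_i). Step sizes h_i = 1, 2, 1; slopes of the chords Δ_i = (y_(i+1) - y_i)/h_i = 12, -6, 9.
  1·M_0 + 6·M_1 + 2·M_2 = 6(Δ_1 - Δ_0) = -108
  2·M_1 + 6·M_2 + 1·M_3 = 6(Δ_2 - Δ_1) = 90
Natural end conditions: M_0 = M_3 = 0.
Solving the tridiagonal system: M_0 = 0, M_1 = -207/8, M_2 = 189/8, M_3 = 0.
On [0, 1], S'(x) = b_0 + 2c_0·x + 3d_0·x² with b_0 = Δ_0 - h_0(2M_0 + M_1)/6 = 261/16, c_0 = M_0/2 = 0, d_0 = (M_1 - M_0)/(6h_0) = -69/16. So S'(0) = 261/16.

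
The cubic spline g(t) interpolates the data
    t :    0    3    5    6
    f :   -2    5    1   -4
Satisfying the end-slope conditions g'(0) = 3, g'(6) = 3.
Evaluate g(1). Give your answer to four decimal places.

Let M_i = g''(x_i). Step sizes h_i = 3, 2, 1; slopes of the chords Δ_i = (y_(i+1) - y_i)/h_i = 7/3, -2, -5.
  3·M_0 + 10·M_1 + 2·M_2 = 6(Δ_1 - Δ_0) = -26
  2·M_1 + 6·M_2 + 1·M_3 = 6(Δ_2 - Δ_1) = -18
Clamped end conditions give two more equations: 2h_0·M_0 + h_0·M_1 = 6(Δ_0 - g'(0)) = -4 and h_2·M_2 + 2h_2·M_3 = 6(g'(6) - Δ_2) = 48.
Solving the tridiagonal system: M_0 = -2/19, M_1 = -64/57, M_2 = -412/57, M_3 = 1574/57.
On [0, 3], g(t) = -2 + 3·t - 1/19·t² - 29/513·t³.
With t = 1: g(1) = 457/513.

0.8908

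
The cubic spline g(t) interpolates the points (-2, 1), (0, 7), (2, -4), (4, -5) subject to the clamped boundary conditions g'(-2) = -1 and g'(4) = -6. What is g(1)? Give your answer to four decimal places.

Let M_i = g''(x_i). Step sizes h_i = 2, 2, 2; slopes of the chords Δ_i = (y_(i+1) - y_i)/h_i = 3, -11/2, -1/2.
  2·M_0 + 8·M_1 + 2·M_2 = 6(Δ_1 - Δ_0) = -51
  2·M_1 + 8·M_2 + 2·M_3 = 6(Δ_2 - Δ_1) = 30
Clamped end conditions give two more equations: 2h_0·M_0 + h_0·M_1 = 6(Δ_0 - g'(-2)) = 24 and h_2·M_2 + 2h_2·M_3 = 6(g'(4) - Δ_2) = -33.
Hence M_0 = 179/15, M_1 = -178/15, M_2 = 301/30, M_3 = -199/15.
On [0, 2], g(t) = 7 - 14/15·t - 89/15·t² + 73/40·t³.
With t = 1: g(1) = 47/24.

1.9583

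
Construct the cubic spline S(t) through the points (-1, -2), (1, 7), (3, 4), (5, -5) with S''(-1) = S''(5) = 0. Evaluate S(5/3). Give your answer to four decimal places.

With M_i denoting the second derivative at x_i, h_i = 2, 2, 2, and Δ_i = (y_(i+1) − y_i)/h_i = 9/2, -3/2, -9/2:
  2·M_0 + 8·M_1 + 2·M_2 = 6(Δ_1 - Δ_0) = -36
  2·M_1 + 8·M_2 + 2·M_3 = 6(Δ_2 - Δ_1) = -18
Natural end conditions: M_0 = M_3 = 0.
Solving the tridiagonal system: M_0 = 0, M_1 = -21/5, M_2 = -6/5, M_3 = 0.
On [1, 3], S(t) = 7 + 17/10·(t - 1) - 21/10·(t - 1)² + 1/4·(t - 1)³.
With (t - 1) = 2/3: S(5/3) = 982/135.

7.2741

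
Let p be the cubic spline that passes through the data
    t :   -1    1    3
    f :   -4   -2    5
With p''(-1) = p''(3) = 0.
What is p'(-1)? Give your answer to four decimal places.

0.3750

With σ_i denoting the second derivative at x_i, h_i = 2, 2, and Δ_i = (y_(i+1) − y_i)/h_i = 1, 7/2:
  2·σ_0 + 8·σ_1 + 2·σ_2 = 6(Δ_1 - Δ_0) = 15
Natural end conditions: σ_0 = σ_2 = 0.
Hence σ_0 = 0, σ_1 = 15/8, σ_2 = 0.
On [-1, 1], p'(t) = b_0 + 2c_0·(t + 1) + 3d_0·(t + 1)² with b_0 = Δ_0 - h_0(2σ_0 + σ_1)/6 = 3/8, c_0 = σ_0/2 = 0, d_0 = (σ_1 - σ_0)/(6h_0) = 5/32. So p'(-1) = 3/8.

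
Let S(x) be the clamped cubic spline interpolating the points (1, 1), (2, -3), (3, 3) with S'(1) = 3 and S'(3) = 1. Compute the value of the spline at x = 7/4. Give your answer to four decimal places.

Write σ_i for S''(x_i). With h_i = 1, 1 and divided differences Δ_i = -4, 6, the continuity of S' gives the tridiagonal system
  1·σ_0 + 4·σ_1 + 1·σ_2 = 6(Δ_1 - Δ_0) = 60
Clamped end conditions give two more equations: 2h_0·σ_0 + h_0·σ_1 = 6(Δ_0 - S'(1)) = -42 and h_1·σ_1 + 2h_1·σ_2 = 6(S'(3) - Δ_1) = -30.
Solving: σ_0 = -37, σ_1 = 32, σ_2 = -31.
On [1, 2], S(x) = 1 + 3·(x - 1) - 37/2·(x - 1)² + 23/2·(x - 1)³.
With (x - 1) = 3/4: S(7/4) = -295/128.

-2.3047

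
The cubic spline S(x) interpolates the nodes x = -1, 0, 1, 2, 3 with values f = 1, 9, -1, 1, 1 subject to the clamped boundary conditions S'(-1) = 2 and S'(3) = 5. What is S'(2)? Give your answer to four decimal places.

With σ_i denoting the second derivative at x_i, h_i = 1, 1, 1, 1, and Δ_i = (y_(i+1) − y_i)/h_i = 8, -10, 2, 0:
  1·σ_0 + 4·σ_1 + 1·σ_2 = 6(Δ_1 - Δ_0) = -108
  1·σ_1 + 4·σ_2 + 1·σ_3 = 6(Δ_2 - Δ_1) = 72
  1·σ_2 + 4·σ_3 + 1·σ_4 = 6(Δ_3 - Δ_2) = -12
Clamped end conditions give two more equations: 2h_0·σ_0 + h_0·σ_1 = 6(Δ_0 - S'(-1)) = 36 and h_3·σ_3 + 2h_3·σ_4 = 6(S'(3) - Δ_3) = 30.
Forward elimination and back-substitution give σ_0 = 1143/28, σ_1 = -639/14, σ_2 = 135/4, σ_3 = -243/14, σ_4 = 663/28.
On [2, 3], S'(x) = b_3 + 2c_3·(x - 2) + 3d_3·(x - 2)² with b_3 = Δ_3 - h_3(2σ_3 + σ_4)/6 = 103/56, c_3 = σ_3/2 = -243/28, d_3 = (σ_4 - σ_3)/(6h_3) = 383/56. So S'(2) = 103/56.

1.8393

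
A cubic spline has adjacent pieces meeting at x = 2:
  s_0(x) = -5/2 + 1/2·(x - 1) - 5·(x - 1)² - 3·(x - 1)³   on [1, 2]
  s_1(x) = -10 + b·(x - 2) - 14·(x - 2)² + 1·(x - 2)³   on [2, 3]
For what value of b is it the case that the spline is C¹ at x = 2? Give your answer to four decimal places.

s_0'(x) = 1/2 - 10·(x - 1) - 9·(x - 1)², so s_0'(2) = -37/2. On the right, s_1'(2) = b, so b = -37/2.

-18.5000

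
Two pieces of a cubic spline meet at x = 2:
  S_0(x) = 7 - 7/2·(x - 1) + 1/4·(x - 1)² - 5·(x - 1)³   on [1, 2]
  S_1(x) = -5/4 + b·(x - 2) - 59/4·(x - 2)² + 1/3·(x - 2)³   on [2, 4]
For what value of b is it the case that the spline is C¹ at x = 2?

-18

S_0'(x) = -7/2 + 1/2·(x - 1) - 15·(x - 1)², so S_0'(2) = -18. On the right, S_1'(2) = b, so b = -18.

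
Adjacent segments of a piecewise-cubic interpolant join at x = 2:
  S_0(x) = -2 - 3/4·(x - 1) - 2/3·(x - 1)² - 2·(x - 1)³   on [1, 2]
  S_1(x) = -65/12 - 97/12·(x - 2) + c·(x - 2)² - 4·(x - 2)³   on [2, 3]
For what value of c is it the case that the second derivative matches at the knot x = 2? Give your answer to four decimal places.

-6.6667

S_0''(x) = -4/3 - 12·(x - 1), so S_0''(2) = -40/3. On the right, S_1''(2) = 2c, so c = -20/3.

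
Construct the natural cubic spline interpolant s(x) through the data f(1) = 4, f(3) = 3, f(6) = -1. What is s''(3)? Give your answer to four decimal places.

With σ_i denoting the second derivative at x_i, h_i = 2, 3, and Δ_i = (y_(i+1) − y_i)/h_i = -1/2, -4/3:
  2·σ_0 + 10·σ_1 + 3·σ_2 = 6(Δ_1 - Δ_0) = -5
Natural end conditions: σ_0 = σ_2 = 0.
Hence σ_0 = 0, σ_1 = -1/2, σ_2 = 0.

-0.5000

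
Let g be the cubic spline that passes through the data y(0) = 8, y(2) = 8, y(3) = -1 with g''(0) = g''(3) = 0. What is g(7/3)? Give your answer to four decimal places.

Put σ_i = g'' at the i-th knot. Here h = (2, 1) and Δ = (0, -9), so the interior equations h_(i-1)·σ_(i-1) + 2(h_(i-1)+h_i)·σ_i + h_i·σ_(i+1) = 6(Δ_i − Δ_(i-1)) read
  2·σ_0 + 6·σ_1 + 1·σ_2 = 6(Δ_1 - Δ_0) = -54
Natural end conditions: σ_0 = σ_2 = 0.
Forward elimination and back-substitution give σ_0 = 0, σ_1 = -9, σ_2 = 0.
On [2, 3], g(x) = 8 - 6·(x - 2) - 9/2·(x - 2)² + 3/2·(x - 2)³.
With (x - 2) = 1/3: g(7/3) = 50/9.

5.5556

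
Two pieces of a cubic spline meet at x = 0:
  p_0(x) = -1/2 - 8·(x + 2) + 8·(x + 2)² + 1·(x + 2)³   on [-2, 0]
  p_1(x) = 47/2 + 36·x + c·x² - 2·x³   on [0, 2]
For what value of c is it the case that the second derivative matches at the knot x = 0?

p_0''(x) = 16 + 6·(x + 2), so p_0''(0) = 28. On the right, p_1''(0) = 2c, so c = 14.

14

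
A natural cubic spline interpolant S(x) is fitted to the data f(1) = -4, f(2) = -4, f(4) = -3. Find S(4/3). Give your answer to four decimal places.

Write σ_i for S''(x_i). With h_i = 1, 2 and divided differences Δ_i = 0, 1/2, the continuity of S' gives the tridiagonal system
  1·σ_0 + 6·σ_1 + 2·σ_2 = 6(Δ_1 - Δ_0) = 3
Natural end conditions: σ_0 = σ_2 = 0.
Forward elimination and back-substitution give σ_0 = 0, σ_1 = 1/2, σ_2 = 0.
On [1, 2], S(x) = -4 - 1/12·(x - 1) + 0·(x - 1)² + 1/12·(x - 1)³.
With (x - 1) = 1/3: S(4/3) = -326/81.

-4.0247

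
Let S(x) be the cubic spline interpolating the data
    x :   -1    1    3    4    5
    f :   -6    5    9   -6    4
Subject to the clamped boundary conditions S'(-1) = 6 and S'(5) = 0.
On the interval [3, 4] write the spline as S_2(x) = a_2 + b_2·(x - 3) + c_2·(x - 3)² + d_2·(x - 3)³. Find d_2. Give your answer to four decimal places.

Let M_i = S''(x_i). Step sizes h_i = 2, 2, 1, 1; slopes of the chords Δ_i = (y_(i+1) - y_i)/h_i = 11/2, 2, -15, 10.
  2·M_0 + 8·M_1 + 2·M_2 = 6(Δ_1 - Δ_0) = -21
  2·M_1 + 6·M_2 + 1·M_3 = 6(Δ_2 - Δ_1) = -102
  1·M_2 + 4·M_3 + 1·M_4 = 6(Δ_3 - Δ_2) = 150
Clamped end conditions give two more equations: 2h_0·M_0 + h_0·M_1 = 6(Δ_0 - S'(-1)) = -3 and h_3·M_3 + 2h_3·M_4 = 6(S'(5) - Δ_3) = -60.
Hence M_0 = -97/28, M_1 = 38/7, M_2 = -115/4, M_3 = 835/14, M_4 = -1675/28.
On [3, 4], with S_2(x) = a_2 + b_2·(x - 3) + c_2·(x - 3)² + d_2·(x - 3)³: c_2 = M_2/2 = -115/8, d_2 = (M_3 - M_2)/(6h_2) = 825/56, b_2 = Δ_2 - h_2(2M_2 + M_3)/6 = -215/14.

14.7321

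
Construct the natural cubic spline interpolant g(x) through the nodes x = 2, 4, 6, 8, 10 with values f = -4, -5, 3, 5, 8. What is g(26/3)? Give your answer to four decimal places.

5.6825

Write M_i for g''(x_i). With h_i = 2, 2, 2, 2 and divided differences Δ_i = -1/2, 4, 1, 3/2, the continuity of g' gives the tridiagonal system
  2·M_0 + 8·M_1 + 2·M_2 = 6(Δ_1 - Δ_0) = 27
  2·M_1 + 8·M_2 + 2·M_3 = 6(Δ_2 - Δ_1) = -18
  2·M_2 + 8·M_3 + 2·M_4 = 6(Δ_3 - Δ_2) = 3
Natural end conditions: M_0 = M_4 = 0.
Hence M_0 = 0, M_1 = 30/7, M_2 = -51/14, M_3 = 9/7, M_4 = 0.
On [8, 10], g(x) = 5 + 9/14·(x - 8) + 9/14·(x - 8)² - 3/28·(x - 8)³.
With (x - 8) = 2/3: g(26/3) = 358/63.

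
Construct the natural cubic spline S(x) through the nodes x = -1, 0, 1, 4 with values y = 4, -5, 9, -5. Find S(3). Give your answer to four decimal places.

With σ_i denoting the second derivative at x_i, h_i = 1, 1, 3, and Δ_i = (y_(i+1) − y_i)/h_i = -9, 14, -14/3:
  1·σ_0 + 4·σ_1 + 1·σ_2 = 6(Δ_1 - Δ_0) = 138
  1·σ_1 + 8·σ_2 + 3·σ_3 = 6(Δ_2 - Δ_1) = -112
Natural end conditions: σ_0 = σ_3 = 0.
Solving: σ_0 = 0, σ_1 = 1216/31, σ_2 = -586/31, σ_3 = 0.
On [1, 4], S(x) = 9 + 1324/93·(x - 1) - 293/31·(x - 1)² + 293/279·(x - 1)³.
With (x - 1) = 2: S(3) = 2251/279.

8.0681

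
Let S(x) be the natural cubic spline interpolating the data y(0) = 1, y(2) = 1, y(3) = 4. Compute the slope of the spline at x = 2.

2

Put M_i = S'' at the i-th knot. Here h = (2, 1) and Δ = (0, 3), so the interior equations h_(i-1)·M_(i-1) + 2(h_(i-1)+h_i)·M_i + h_i·M_(i+1) = 6(Δ_i − Δ_(i-1)) read
  2·M_0 + 6·M_1 + 1·M_2 = 6(Δ_1 - Δ_0) = 18
Natural end conditions: M_0 = M_2 = 0.
Hence M_0 = 0, M_1 = 3, M_2 = 0.
On [2, 3], S'(x) = b_1 + 2c_1·(x - 2) + 3d_1·(x - 2)² with b_1 = Δ_1 - h_1(2M_1 + M_2)/6 = 2, c_1 = M_1/2 = 3/2, d_1 = (M_2 - M_1)/(6h_1) = -1/2. So S'(2) = 2.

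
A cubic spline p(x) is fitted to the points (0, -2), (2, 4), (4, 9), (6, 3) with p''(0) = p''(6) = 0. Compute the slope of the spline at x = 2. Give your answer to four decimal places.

3.4667

Write M_i for p''(x_i). With h_i = 2, 2, 2 and divided differences Δ_i = 3, 5/2, -3, the continuity of p' gives the tridiagonal system
  2·M_0 + 8·M_1 + 2·M_2 = 6(Δ_1 - Δ_0) = -3
  2·M_1 + 8·M_2 + 2·M_3 = 6(Δ_2 - Δ_1) = -33
Natural end conditions: M_0 = M_3 = 0.
Solving the tridiagonal system: M_0 = 0, M_1 = 7/10, M_2 = -43/10, M_3 = 0.
On [2, 4], p'(x) = b_1 + 2c_1·(x - 2) + 3d_1·(x - 2)² with b_1 = Δ_1 - h_1(2M_1 + M_2)/6 = 52/15, c_1 = M_1/2 = 7/20, d_1 = (M_2 - M_1)/(6h_1) = -5/12. So p'(2) = 52/15.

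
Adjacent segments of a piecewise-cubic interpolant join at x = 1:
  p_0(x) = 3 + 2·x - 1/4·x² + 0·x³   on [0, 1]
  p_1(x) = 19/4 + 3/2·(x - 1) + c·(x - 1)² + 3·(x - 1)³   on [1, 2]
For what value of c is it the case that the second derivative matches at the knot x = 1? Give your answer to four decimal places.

-0.2500

p_0''(x) = -1/2 + 0·x, so p_0''(1) = -1/2. On the right, p_1''(1) = 2c, so c = -1/4.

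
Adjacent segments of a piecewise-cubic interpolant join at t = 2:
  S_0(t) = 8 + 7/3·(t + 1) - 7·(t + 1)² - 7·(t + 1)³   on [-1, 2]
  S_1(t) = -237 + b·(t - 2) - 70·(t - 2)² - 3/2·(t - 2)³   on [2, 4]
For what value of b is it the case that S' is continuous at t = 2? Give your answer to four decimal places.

S_0'(t) = 7/3 - 14·(t + 1) - 21·(t + 1)², so S_0'(2) = -686/3. On the right, S_1'(2) = b, so b = -686/3.

-228.6667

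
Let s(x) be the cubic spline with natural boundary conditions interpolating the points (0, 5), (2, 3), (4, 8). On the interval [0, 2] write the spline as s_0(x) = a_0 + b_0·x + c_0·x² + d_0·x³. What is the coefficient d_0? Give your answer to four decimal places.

Let m_i = s''(x_i). Step sizes h_i = 2, 2; slopes of the chords Δ_i = (y_(i+1) - y_i)/h_i = -1, 5/2.
  2·m_0 + 8·m_1 + 2·m_2 = 6(Δ_1 - Δ_0) = 21
Natural end conditions: m_0 = m_2 = 0.
Solving: m_0 = 0, m_1 = 21/8, m_2 = 0.
On [0, 2], with s_0(x) = a_0 + b_0·x + c_0·x² + d_0·x³: c_0 = m_0/2 = 0, d_0 = (m_1 - m_0)/(6h_0) = 7/32, b_0 = Δ_0 - h_0(2m_0 + m_1)/6 = -15/8.

0.2188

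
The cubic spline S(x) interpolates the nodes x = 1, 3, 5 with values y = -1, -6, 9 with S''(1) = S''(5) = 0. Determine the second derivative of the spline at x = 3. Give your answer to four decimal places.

Put σ_i = S'' at the i-th knot. Here h = (2, 2) and Δ = (-5/2, 15/2), so the interior equations h_(i-1)·σ_(i-1) + 2(h_(i-1)+h_i)·σ_i + h_i·σ_(i+1) = 6(Δ_i − Δ_(i-1)) read
  2·σ_0 + 8·σ_1 + 2·σ_2 = 6(Δ_1 - Δ_0) = 60
Natural end conditions: σ_0 = σ_2 = 0.
Solving the tridiagonal system: σ_0 = 0, σ_1 = 15/2, σ_2 = 0.

7.5000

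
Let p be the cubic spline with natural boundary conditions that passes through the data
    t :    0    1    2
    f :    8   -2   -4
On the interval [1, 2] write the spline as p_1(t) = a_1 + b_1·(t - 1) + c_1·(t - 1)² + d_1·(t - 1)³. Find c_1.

Let σ_i = p''(x_i). Step sizes h_i = 1, 1; slopes of the chords Δ_i = (y_(i+1) - y_i)/h_i = -10, -2.
  1·σ_0 + 4·σ_1 + 1·σ_2 = 6(Δ_1 - Δ_0) = 48
Natural end conditions: σ_0 = σ_2 = 0.
Solving the tridiagonal system: σ_0 = 0, σ_1 = 12, σ_2 = 0.
On [1, 2], with p_1(t) = a_1 + b_1·(t - 1) + c_1·(t - 1)² + d_1·(t - 1)³: c_1 = σ_1/2 = 6, d_1 = (σ_2 - σ_1)/(6h_1) = -2, b_1 = Δ_1 - h_1(2σ_1 + σ_2)/6 = -6.

6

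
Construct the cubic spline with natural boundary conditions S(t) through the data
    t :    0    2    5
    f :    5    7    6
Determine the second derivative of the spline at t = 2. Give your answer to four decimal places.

-0.8000

Put σ_i = S'' at the i-th knot. Here h = (2, 3) and Δ = (1, -1/3), so the interior equations h_(i-1)·σ_(i-1) + 2(h_(i-1)+h_i)·σ_i + h_i·σ_(i+1) = 6(Δ_i − Δ_(i-1)) read
  2·σ_0 + 10·σ_1 + 3·σ_2 = 6(Δ_1 - Δ_0) = -8
Natural end conditions: σ_0 = σ_2 = 0.
Hence σ_0 = 0, σ_1 = -4/5, σ_2 = 0.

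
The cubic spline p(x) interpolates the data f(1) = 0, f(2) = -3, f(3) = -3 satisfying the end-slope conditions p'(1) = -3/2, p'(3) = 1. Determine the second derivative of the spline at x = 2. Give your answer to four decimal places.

6.5000

Write m_i for p''(x_i). With h_i = 1, 1 and divided differences Δ_i = -3, 0, the continuity of p' gives the tridiagonal system
  1·m_0 + 4·m_1 + 1·m_2 = 6(Δ_1 - Δ_0) = 18
Clamped end conditions give two more equations: 2h_0·m_0 + h_0·m_1 = 6(Δ_0 - p'(1)) = -9 and h_1·m_1 + 2h_1·m_2 = 6(p'(3) - Δ_1) = 6.
Hence m_0 = -31/4, m_1 = 13/2, m_2 = -1/4.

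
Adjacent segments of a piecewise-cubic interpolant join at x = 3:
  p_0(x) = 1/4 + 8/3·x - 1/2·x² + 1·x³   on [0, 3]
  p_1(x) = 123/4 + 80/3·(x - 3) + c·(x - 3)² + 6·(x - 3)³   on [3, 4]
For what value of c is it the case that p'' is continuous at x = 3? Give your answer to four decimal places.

p_0''(x) = -1 + 6·x, so p_0''(3) = 17. On the right, p_1''(3) = 2c, so c = 17/2.

8.5000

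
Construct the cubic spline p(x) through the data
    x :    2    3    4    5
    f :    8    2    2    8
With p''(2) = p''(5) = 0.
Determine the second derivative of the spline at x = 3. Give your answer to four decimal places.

7.2000

Write M_i for p''(x_i). With h_i = 1, 1, 1 and divided differences Δ_i = -6, 0, 6, the continuity of p' gives the tridiagonal system
  1·M_0 + 4·M_1 + 1·M_2 = 6(Δ_1 - Δ_0) = 36
  1·M_1 + 4·M_2 + 1·M_3 = 6(Δ_2 - Δ_1) = 36
Natural end conditions: M_0 = M_3 = 0.
Solving: M_0 = 0, M_1 = 36/5, M_2 = 36/5, M_3 = 0.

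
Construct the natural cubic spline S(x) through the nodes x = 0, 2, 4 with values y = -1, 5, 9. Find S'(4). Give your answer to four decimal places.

Put σ_i = S'' at the i-th knot. Here h = (2, 2) and Δ = (3, 2), so the interior equations h_(i-1)·σ_(i-1) + 2(h_(i-1)+h_i)·σ_i + h_i·σ_(i+1) = 6(Δ_i − Δ_(i-1)) read
  2·σ_0 + 8·σ_1 + 2·σ_2 = 6(Δ_1 - Δ_0) = -6
Natural end conditions: σ_0 = σ_2 = 0.
Solving: σ_0 = 0, σ_1 = -3/4, σ_2 = 0.
On [2, 4], S'(x) = b_1 + 2c_1·(x - 2) + 3d_1·(x - 2)² with b_1 = Δ_1 - h_1(2σ_1 + σ_2)/6 = 5/2, c_1 = σ_1/2 = -3/8, d_1 = (σ_2 - σ_1)/(6h_1) = 1/16. So S'(4) = 7/4.

1.7500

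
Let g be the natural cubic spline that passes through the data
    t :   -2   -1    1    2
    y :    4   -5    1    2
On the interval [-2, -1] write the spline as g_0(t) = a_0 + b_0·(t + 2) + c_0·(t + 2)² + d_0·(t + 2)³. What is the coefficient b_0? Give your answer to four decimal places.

With M_i denoting the second derivative at x_i, h_i = 1, 2, 1, and Δ_i = (y_(i+1) − y_i)/h_i = -9, 3, 1:
  1·M_0 + 6·M_1 + 2·M_2 = 6(Δ_1 - Δ_0) = 72
  2·M_1 + 6·M_2 + 1·M_3 = 6(Δ_2 - Δ_1) = -12
Natural end conditions: M_0 = M_3 = 0.
Hence M_0 = 0, M_1 = 57/4, M_2 = -27/4, M_3 = 0.
On [-2, -1], with g_0(t) = a_0 + b_0·(t + 2) + c_0·(t + 2)² + d_0·(t + 2)³: c_0 = M_0/2 = 0, d_0 = (M_1 - M_0)/(6h_0) = 19/8, b_0 = Δ_0 - h_0(2M_0 + M_1)/6 = -91/8.

-11.3750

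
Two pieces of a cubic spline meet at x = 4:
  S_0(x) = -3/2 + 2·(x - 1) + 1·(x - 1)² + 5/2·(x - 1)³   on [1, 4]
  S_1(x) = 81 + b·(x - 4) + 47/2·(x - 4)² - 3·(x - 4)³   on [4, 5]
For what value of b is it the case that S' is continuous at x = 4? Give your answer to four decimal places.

75.5000

S_0'(x) = 2 + 2·(x - 1) + 15/2·(x - 1)², so S_0'(4) = 151/2. On the right, S_1'(4) = b, so b = 151/2.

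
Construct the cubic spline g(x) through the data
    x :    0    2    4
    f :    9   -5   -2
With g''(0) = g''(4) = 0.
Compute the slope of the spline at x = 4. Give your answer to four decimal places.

Let m_i = g''(x_i). Step sizes h_i = 2, 2; slopes of the chords Δ_i = (y_(i+1) - y_i)/h_i = -7, 3/2.
  2·m_0 + 8·m_1 + 2·m_2 = 6(Δ_1 - Δ_0) = 51
Natural end conditions: m_0 = m_2 = 0.
Hence m_0 = 0, m_1 = 51/8, m_2 = 0.
On [2, 4], g'(x) = b_1 + 2c_1·(x - 2) + 3d_1·(x - 2)² with b_1 = Δ_1 - h_1(2m_1 + m_2)/6 = -11/4, c_1 = m_1/2 = 51/16, d_1 = (m_2 - m_1)/(6h_1) = -17/32. So g'(4) = 29/8.

3.6250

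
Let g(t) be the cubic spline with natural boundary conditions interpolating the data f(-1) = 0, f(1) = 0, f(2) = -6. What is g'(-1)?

2

Write m_i for g''(x_i). With h_i = 2, 1 and divided differences Δ_i = 0, -6, the continuity of g' gives the tridiagonal system
  2·m_0 + 6·m_1 + 1·m_2 = 6(Δ_1 - Δ_0) = -36
Natural end conditions: m_0 = m_2 = 0.
Forward elimination and back-substitution give m_0 = 0, m_1 = -6, m_2 = 0.
On [-1, 1], g'(t) = b_0 + 2c_0·(t + 1) + 3d_0·(t + 1)² with b_0 = Δ_0 - h_0(2m_0 + m_1)/6 = 2, c_0 = m_0/2 = 0, d_0 = (m_1 - m_0)/(6h_0) = -1/2. So g'(-1) = 2.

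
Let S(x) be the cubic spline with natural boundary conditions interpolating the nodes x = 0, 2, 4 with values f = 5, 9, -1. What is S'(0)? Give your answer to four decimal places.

3.7500

Let m_i = S''(x_i). Step sizes h_i = 2, 2; slopes of the chords Δ_i = (y_(i+1) - y_i)/h_i = 2, -5.
  2·m_0 + 8·m_1 + 2·m_2 = 6(Δ_1 - Δ_0) = -42
Natural end conditions: m_0 = m_2 = 0.
Solving: m_0 = 0, m_1 = -21/4, m_2 = 0.
On [0, 2], S'(x) = b_0 + 2c_0·x + 3d_0·x² with b_0 = Δ_0 - h_0(2m_0 + m_1)/6 = 15/4, c_0 = m_0/2 = 0, d_0 = (m_1 - m_0)/(6h_0) = -7/16. So S'(0) = 15/4.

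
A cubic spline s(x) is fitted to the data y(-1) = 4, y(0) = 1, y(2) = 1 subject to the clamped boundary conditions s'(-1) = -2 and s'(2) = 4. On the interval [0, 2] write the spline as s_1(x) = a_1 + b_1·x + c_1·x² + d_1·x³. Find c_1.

Let σ_i = s''(x_i). Step sizes h_i = 1, 2; slopes of the chords Δ_i = (y_(i+1) - y_i)/h_i = -3, 0.
  1·σ_0 + 6·σ_1 + 2·σ_2 = 6(Δ_1 - Δ_0) = 18
Clamped end conditions give two more equations: 2h_0·σ_0 + h_0·σ_1 = 6(Δ_0 - s'(-1)) = -6 and h_1·σ_1 + 2h_1·σ_2 = 6(s'(2) - Δ_1) = 24.
Solving: σ_0 = -4, σ_1 = 2, σ_2 = 5.
On [0, 2], with s_1(x) = a_1 + b_1·x + c_1·x² + d_1·x³: c_1 = σ_1/2 = 1, d_1 = (σ_2 - σ_1)/(6h_1) = 1/4, b_1 = Δ_1 - h_1(2σ_1 + σ_2)/6 = -3.

1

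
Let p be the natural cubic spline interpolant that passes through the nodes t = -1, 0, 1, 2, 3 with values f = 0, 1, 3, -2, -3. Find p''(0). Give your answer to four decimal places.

5.0357

Write σ_i for p''(x_i). With h_i = 1, 1, 1, 1 and divided differences Δ_i = 1, 2, -5, -1, the continuity of p' gives the tridiagonal system
  1·σ_0 + 4·σ_1 + 1·σ_2 = 6(Δ_1 - Δ_0) = 6
  1·σ_1 + 4·σ_2 + 1·σ_3 = 6(Δ_2 - Δ_1) = -42
  1·σ_2 + 4·σ_3 + 1·σ_4 = 6(Δ_3 - Δ_2) = 24
Natural end conditions: σ_0 = σ_4 = 0.
Solving the tridiagonal system: σ_0 = 0, σ_1 = 141/28, σ_2 = -99/7, σ_3 = 267/28, σ_4 = 0.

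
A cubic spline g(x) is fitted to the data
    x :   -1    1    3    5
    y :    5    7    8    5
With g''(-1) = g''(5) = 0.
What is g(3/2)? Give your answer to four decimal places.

With m_i denoting the second derivative at x_i, h_i = 2, 2, 2, and Δ_i = (y_(i+1) − y_i)/h_i = 1, 1/2, -3/2:
  2·m_0 + 8·m_1 + 2·m_2 = 6(Δ_1 - Δ_0) = -3
  2·m_1 + 8·m_2 + 2·m_3 = 6(Δ_2 - Δ_1) = -12
Natural end conditions: m_0 = m_3 = 0.
Forward elimination and back-substitution give m_0 = 0, m_1 = 0, m_2 = -3/2, m_3 = 0.
On [1, 3], g(x) = 7 + 1·(x - 1) + 0·(x - 1)² - 1/8·(x - 1)³.
With (x - 1) = 1/2: g(3/2) = 479/64.

7.4844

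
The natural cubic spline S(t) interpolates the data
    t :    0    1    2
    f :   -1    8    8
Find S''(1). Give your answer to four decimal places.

-13.5000

Let m_i = S''(x_i). Step sizes h_i = 1, 1; slopes of the chords Δ_i = (y_(i+1) - y_i)/h_i = 9, 0.
  1·m_0 + 4·m_1 + 1·m_2 = 6(Δ_1 - Δ_0) = -54
Natural end conditions: m_0 = m_2 = 0.
Solving the tridiagonal system: m_0 = 0, m_1 = -27/2, m_2 = 0.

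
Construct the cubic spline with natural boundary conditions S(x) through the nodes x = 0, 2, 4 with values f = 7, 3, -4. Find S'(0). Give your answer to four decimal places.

-1.6250

Let σ_i = S''(x_i). Step sizes h_i = 2, 2; slopes of the chords Δ_i = (y_(i+1) - y_i)/h_i = -2, -7/2.
  2·σ_0 + 8·σ_1 + 2·σ_2 = 6(Δ_1 - Δ_0) = -9
Natural end conditions: σ_0 = σ_2 = 0.
Solving the tridiagonal system: σ_0 = 0, σ_1 = -9/8, σ_2 = 0.
On [0, 2], S'(x) = b_0 + 2c_0·x + 3d_0·x² with b_0 = Δ_0 - h_0(2σ_0 + σ_1)/6 = -13/8, c_0 = σ_0/2 = 0, d_0 = (σ_1 - σ_0)/(6h_0) = -3/32. So S'(0) = -13/8.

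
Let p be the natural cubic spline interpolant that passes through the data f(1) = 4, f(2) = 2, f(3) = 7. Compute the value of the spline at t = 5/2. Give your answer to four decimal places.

Let M_i = p''(x_i). Step sizes h_i = 1, 1; slopes of the chords Δ_i = (y_(i+1) - y_i)/h_i = -2, 5.
  1·M_0 + 4·M_1 + 1·M_2 = 6(Δ_1 - Δ_0) = 42
Natural end conditions: M_0 = M_2 = 0.
Solving the tridiagonal system: M_0 = 0, M_1 = 21/2, M_2 = 0.
On [2, 3], p(t) = 2 + 3/2·(t - 2) + 21/4·(t - 2)² - 7/4·(t - 2)³.
With (t - 2) = 1/2: p(5/2) = 123/32.

3.8438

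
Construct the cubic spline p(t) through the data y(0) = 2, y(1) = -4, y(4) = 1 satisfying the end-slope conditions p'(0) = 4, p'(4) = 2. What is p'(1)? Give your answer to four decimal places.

-7.8750

With m_i denoting the second derivative at x_i, h_i = 1, 3, and Δ_i = (y_(i+1) − y_i)/h_i = -6, 5/3:
  1·m_0 + 8·m_1 + 3·m_2 = 6(Δ_1 - Δ_0) = 46
Clamped end conditions give two more equations: 2h_0·m_0 + h_0·m_1 = 6(Δ_0 - p'(0)) = -60 and h_1·m_1 + 2h_1·m_2 = 6(p'(4) - Δ_1) = 2.
Solving the tridiagonal system: m_0 = -145/4, m_1 = 25/2, m_2 = -71/12.
On [1, 4], p'(t) = b_1 + 2c_1·(t - 1) + 3d_1·(t - 1)² with b_1 = Δ_1 - h_1(2m_1 + m_2)/6 = -63/8, c_1 = m_1/2 = 25/4, d_1 = (m_2 - m_1)/(6h_1) = -221/216. So p'(1) = -63/8.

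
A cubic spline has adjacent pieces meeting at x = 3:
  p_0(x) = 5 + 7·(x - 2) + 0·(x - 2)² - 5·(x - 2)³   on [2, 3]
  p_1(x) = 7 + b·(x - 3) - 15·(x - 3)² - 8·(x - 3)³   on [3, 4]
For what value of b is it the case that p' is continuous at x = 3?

-8

p_0'(x) = 7 + 0·(x - 2) - 15·(x - 2)², so p_0'(3) = -8. On the right, p_1'(3) = b, so b = -8.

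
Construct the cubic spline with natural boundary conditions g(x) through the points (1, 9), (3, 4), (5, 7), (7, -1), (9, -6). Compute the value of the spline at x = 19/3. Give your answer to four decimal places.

2.1892

Let M_i = g''(x_i). Step sizes h_i = 2, 2, 2, 2; slopes of the chords Δ_i = (y_(i+1) - y_i)/h_i = -5/2, 3/2, -4, -5/2.
  2·M_0 + 8·M_1 + 2·M_2 = 6(Δ_1 - Δ_0) = 24
  2·M_1 + 8·M_2 + 2·M_3 = 6(Δ_2 - Δ_1) = -33
  2·M_2 + 8·M_3 + 2·M_4 = 6(Δ_3 - Δ_2) = 9
Natural end conditions: M_0 = M_4 = 0.
Solving: M_0 = 0, M_1 = 501/112, M_2 = -165/28, M_3 = 291/112, M_4 = 0.
On [5, 7], g(x) = 7 - 15/16·(x - 5) - 165/56·(x - 5)² + 317/448·(x - 5)³.
With (x - 5) = 4/3: g(19/3) = 1655/756.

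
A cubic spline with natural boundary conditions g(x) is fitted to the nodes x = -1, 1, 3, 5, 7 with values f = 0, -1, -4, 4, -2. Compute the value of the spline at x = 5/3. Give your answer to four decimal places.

-2.6878

With m_i denoting the second derivative at x_i, h_i = 2, 2, 2, 2, and Δ_i = (y_(i+1) − y_i)/h_i = -1/2, -3/2, 4, -3:
  2·m_0 + 8·m_1 + 2·m_2 = 6(Δ_1 - Δ_0) = -6
  2·m_1 + 8·m_2 + 2·m_3 = 6(Δ_2 - Δ_1) = 33
  2·m_2 + 8·m_3 + 2·m_4 = 6(Δ_3 - Δ_2) = -42
Natural end conditions: m_0 = m_4 = 0.
Forward elimination and back-substitution give m_0 = 0, m_1 = -33/14, m_2 = 45/7, m_3 = -48/7, m_4 = 0.
On [1, 3], g(x) = -1 - 29/14·(x - 1) - 33/28·(x - 1)² + 41/56·(x - 1)³.
With (x - 1) = 2/3: g(5/3) = -508/189.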